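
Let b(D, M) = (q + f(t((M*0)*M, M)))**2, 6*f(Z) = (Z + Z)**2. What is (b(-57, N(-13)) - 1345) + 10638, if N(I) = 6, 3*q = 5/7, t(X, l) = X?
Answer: 4098238/441 ≈ 9293.1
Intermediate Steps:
q = 5/21 (q = (5/7)/3 = (5*(1/7))/3 = (1/3)*(5/7) = 5/21 ≈ 0.23810)
f(Z) = 2*Z**2/3 (f(Z) = (Z + Z)**2/6 = (2*Z)**2/6 = (4*Z**2)/6 = 2*Z**2/3)
b(D, M) = 25/441 (b(D, M) = (5/21 + 2*((M*0)*M)**2/3)**2 = (5/21 + 2*(0*M)**2/3)**2 = (5/21 + (2/3)*0**2)**2 = (5/21 + (2/3)*0)**2 = (5/21 + 0)**2 = (5/21)**2 = 25/441)
(b(-57, N(-13)) - 1345) + 10638 = (25/441 - 1345) + 10638 = -593120/441 + 10638 = 4098238/441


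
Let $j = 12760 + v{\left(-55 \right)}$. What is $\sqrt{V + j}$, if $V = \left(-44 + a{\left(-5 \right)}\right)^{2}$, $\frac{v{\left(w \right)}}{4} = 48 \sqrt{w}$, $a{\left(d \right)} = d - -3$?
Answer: $2 \sqrt{3719 + 48 i \sqrt{55}} \approx 122.11 + 5.8306 i$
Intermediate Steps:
$a{\left(d \right)} = 3 + d$ ($a{\left(d \right)} = d + 3 = 3 + d$)
$v{\left(w \right)} = 192 \sqrt{w}$ ($v{\left(w \right)} = 4 \cdot 48 \sqrt{w} = 192 \sqrt{w}$)
$j = 12760 + 192 i \sqrt{55}$ ($j = 12760 + 192 \sqrt{-55} = 12760 + 192 i \sqrt{55} \approx 12760.0 + 1423.9 i$)
$V = 2116$ ($V = \left(-44 + \left(3 - 5\right)\right)^{2} = \left(-44 - 2\right)^{2} = \left(-46\right)^{2} = 2116$)
$\sqrt{V + j} = \sqrt{2116 + \left(12760 + 192 i \sqrt{55}\right)} = \sqrt{14876 + 192 i \sqrt{55}}$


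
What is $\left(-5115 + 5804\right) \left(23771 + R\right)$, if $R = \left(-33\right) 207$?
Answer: $11671660$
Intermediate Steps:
$R = -6831$
$\left(-5115 + 5804\right) \left(23771 + R\right) = \left(-5115 + 5804\right) \left(23771 - 6831\right) = 689 \cdot 16940 = 11671660$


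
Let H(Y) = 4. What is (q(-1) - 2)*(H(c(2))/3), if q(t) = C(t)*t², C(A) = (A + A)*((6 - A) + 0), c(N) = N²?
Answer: -64/3 ≈ -21.333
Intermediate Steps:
C(A) = 2*A*(6 - A) (C(A) = (2*A)*(6 - A) = 2*A*(6 - A))
q(t) = 2*t³*(6 - t) (q(t) = (2*t*(6 - t))*t² = 2*t³*(6 - t))
(q(-1) - 2)*(H(c(2))/3) = (2*(-1)³*(6 - 1*(-1)) - 2)*(4/3) = (2*(-1)*(6 + 1) - 2)*(4*(⅓)) = (2*(-1)*7 - 2)*(4/3) = (-14 - 2)*(4/3) = -16*4/3 = -64/3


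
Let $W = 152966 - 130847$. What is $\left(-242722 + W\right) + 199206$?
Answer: $-21397$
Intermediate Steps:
$W = 22119$
$\left(-242722 + W\right) + 199206 = \left(-242722 + 22119\right) + 199206 = -220603 + 199206 = -21397$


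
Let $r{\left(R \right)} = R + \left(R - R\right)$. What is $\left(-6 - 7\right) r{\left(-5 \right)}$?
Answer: $65$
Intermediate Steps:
$r{\left(R \right)} = R$ ($r{\left(R \right)} = R + 0 = R$)
$\left(-6 - 7\right) r{\left(-5 \right)} = \left(-6 - 7\right) \left(-5\right) = \left(-13\right) \left(-5\right) = 65$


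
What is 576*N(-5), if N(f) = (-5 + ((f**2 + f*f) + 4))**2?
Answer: 1382976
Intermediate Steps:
N(f) = (-1 + 2*f**2)**2 (N(f) = (-5 + ((f**2 + f**2) + 4))**2 = (-5 + (2*f**2 + 4))**2 = (-5 + (4 + 2*f**2))**2 = (-1 + 2*f**2)**2)
576*N(-5) = 576*(-1 + 2*(-5)**2)**2 = 576*(-1 + 2*25)**2 = 576*(-1 + 50)**2 = 576*49**2 = 576*2401 = 1382976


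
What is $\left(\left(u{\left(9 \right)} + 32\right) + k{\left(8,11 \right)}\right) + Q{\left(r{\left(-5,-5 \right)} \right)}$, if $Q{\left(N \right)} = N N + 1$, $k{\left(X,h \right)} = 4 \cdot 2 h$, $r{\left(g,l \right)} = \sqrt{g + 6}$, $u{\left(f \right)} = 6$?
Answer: $128$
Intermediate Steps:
$r{\left(g,l \right)} = \sqrt{6 + g}$
$k{\left(X,h \right)} = 8 h$
$Q{\left(N \right)} = 1 + N^{2}$ ($Q{\left(N \right)} = N^{2} + 1 = 1 + N^{2}$)
$\left(\left(u{\left(9 \right)} + 32\right) + k{\left(8,11 \right)}\right) + Q{\left(r{\left(-5,-5 \right)} \right)} = \left(\left(6 + 32\right) + 8 \cdot 11\right) + \left(1 + \left(\sqrt{6 - 5}\right)^{2}\right) = \left(38 + 88\right) + \left(1 + \left(\sqrt{1}\right)^{2}\right) = 126 + \left(1 + 1^{2}\right) = 126 + \left(1 + 1\right) = 126 + 2 = 128$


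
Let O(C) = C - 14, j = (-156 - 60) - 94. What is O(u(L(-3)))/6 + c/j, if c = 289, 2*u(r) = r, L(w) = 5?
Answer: -5299/1860 ≈ -2.8489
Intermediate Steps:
u(r) = r/2
j = -310 (j = -216 - 94 = -310)
O(C) = -14 + C
O(u(L(-3)))/6 + c/j = (-14 + (1/2)*5)/6 + 289/(-310) = (-14 + 5/2)*(1/6) + 289*(-1/310) = -23/2*1/6 - 289/310 = -23/12 - 289/310 = -5299/1860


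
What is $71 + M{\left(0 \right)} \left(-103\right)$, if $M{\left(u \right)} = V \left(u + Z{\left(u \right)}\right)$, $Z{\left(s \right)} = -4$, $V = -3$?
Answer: $-1165$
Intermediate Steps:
$M{\left(u \right)} = 12 - 3 u$ ($M{\left(u \right)} = - 3 \left(u - 4\right) = - 3 \left(-4 + u\right) = 12 - 3 u$)
$71 + M{\left(0 \right)} \left(-103\right) = 71 + \left(12 - 0\right) \left(-103\right) = 71 + \left(12 + 0\right) \left(-103\right) = 71 + 12 \left(-103\right) = 71 - 1236 = -1165$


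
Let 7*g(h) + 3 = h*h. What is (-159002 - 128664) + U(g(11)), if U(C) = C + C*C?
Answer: -14080884/49 ≈ -2.8737e+5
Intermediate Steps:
g(h) = -3/7 + h²/7 (g(h) = -3/7 + (h*h)/7 = -3/7 + h²/7)
U(C) = C + C²
(-159002 - 128664) + U(g(11)) = (-159002 - 128664) + (-3/7 + (⅐)*11²)*(1 + (-3/7 + (⅐)*11²)) = -287666 + (-3/7 + (⅐)*121)*(1 + (-3/7 + (⅐)*121)) = -287666 + (-3/7 + 121/7)*(1 + (-3/7 + 121/7)) = -287666 + 118*(1 + 118/7)/7 = -287666 + (118/7)*(125/7) = -287666 + 14750/49 = -14080884/49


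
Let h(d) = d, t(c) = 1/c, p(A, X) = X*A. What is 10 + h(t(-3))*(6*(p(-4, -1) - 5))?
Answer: 12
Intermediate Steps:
p(A, X) = A*X
10 + h(t(-3))*(6*(p(-4, -1) - 5)) = 10 + (6*(-4*(-1) - 5))/(-3) = 10 - 2*(4 - 5) = 10 - 2*(-1) = 10 - ⅓*(-6) = 10 + 2 = 12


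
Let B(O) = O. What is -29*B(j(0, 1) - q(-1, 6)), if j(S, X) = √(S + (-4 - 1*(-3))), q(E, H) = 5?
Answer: 145 - 29*I ≈ 145.0 - 29.0*I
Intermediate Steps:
j(S, X) = √(-1 + S) (j(S, X) = √(S + (-4 + 3)) = √(S - 1) = √(-1 + S))
-29*B(j(0, 1) - q(-1, 6)) = -29*(√(-1 + 0) - 1*5) = -29*(√(-1) - 5) = -29*(I - 5) = -29*(-5 + I) = 145 - 29*I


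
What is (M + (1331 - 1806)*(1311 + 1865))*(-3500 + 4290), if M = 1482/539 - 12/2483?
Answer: -1595019104640980/1338337 ≈ -1.1918e+9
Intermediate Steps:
M = 3673338/1338337 (M = 1482*(1/539) - 12*1/2483 = 1482/539 - 12/2483 = 3673338/1338337 ≈ 2.7447)
(M + (1331 - 1806)*(1311 + 1865))*(-3500 + 4290) = (3673338/1338337 + (1331 - 1806)*(1311 + 1865))*(-3500 + 4290) = (3673338/1338337 - 475*3176)*790 = (3673338/1338337 - 1508600)*790 = -2019011524862/1338337*790 = -1595019104640980/1338337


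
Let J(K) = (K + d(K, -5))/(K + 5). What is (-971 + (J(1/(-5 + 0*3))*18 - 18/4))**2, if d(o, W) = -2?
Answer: 15484225/16 ≈ 9.6776e+5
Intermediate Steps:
J(K) = (-2 + K)/(5 + K) (J(K) = (K - 2)/(K + 5) = (-2 + K)/(5 + K))
(-971 + (J(1/(-5 + 0*3))*18 - 18/4))**2 = (-971 + (((-2 + 1/(-5 + 0*3))/(5 + 1/(-5 + 0*3)))*18 - 18/4))**2 = (-971 + (((-2 + 1/(-5 + 0))/(5 + 1/(-5 + 0)))*18 - 18*1/4))**2 = (-971 + (((-2 + 1/(-5))/(5 + 1/(-5)))*18 - 9/2))**2 = (-971 + (((-2 - 1/5)/(5 - 1/5))*18 - 9/2))**2 = (-971 + ((-11/5/(24/5))*18 - 9/2))**2 = (-971 + (((5/24)*(-11/5))*18 - 9/2))**2 = (-971 + (-11/24*18 - 9/2))**2 = (-971 + (-33/4 - 9/2))**2 = (-971 - 51/4)**2 = (-3935/4)**2 = 15484225/16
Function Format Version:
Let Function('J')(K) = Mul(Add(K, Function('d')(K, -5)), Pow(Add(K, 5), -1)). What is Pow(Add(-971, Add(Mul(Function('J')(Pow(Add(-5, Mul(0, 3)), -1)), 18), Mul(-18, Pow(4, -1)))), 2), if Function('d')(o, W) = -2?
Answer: Rational(15484225, 16) ≈ 9.6776e+5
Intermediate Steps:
Function('J')(K) = Mul(Pow(Add(5, K), -1), Add(-2, K)) (Function('J')(K) = Mul(Add(K, -2), Pow(Add(K, 5), -1)) = Mul(Add(-2, K), Pow(Add(5, K), -1)) = Mul(Pow(Add(5, K), -1), Add(-2, K)))
Pow(Add(-971, Add(Mul(Function('J')(Pow(Add(-5, Mul(0, 3)), -1)), 18), Mul(-18, Pow(4, -1)))), 2) = Pow(Add(-971, Add(Mul(Mul(Pow(Add(5, Pow(Add(-5, Mul(0, 3)), -1)), -1), Add(-2, Pow(Add(-5, Mul(0, 3)), -1))), 18), Mul(-18, Pow(4, -1)))), 2) = Pow(Add(-971, Add(Mul(Mul(Pow(Add(5, Pow(Add(-5, 0), -1)), -1), Add(-2, Pow(Add(-5, 0), -1))), 18), Mul(-18, Rational(1, 4)))), 2) = Pow(Add(-971, Add(Mul(Mul(Pow(Add(5, Pow(-5, -1)), -1), Add(-2, Pow(-5, -1))), 18), Rational(-9, 2))), 2) = Pow(Add(-971, Add(Mul(Mul(Pow(Add(5, Rational(-1, 5)), -1), Add(-2, Rational(-1, 5))), 18), Rational(-9, 2))), 2) = Pow(Add(-971, Add(Mul(Mul(Pow(Rational(24, 5), -1), Rational(-11, 5)), 18), Rational(-9, 2))), 2) = Pow(Add(-971, Add(Mul(Mul(Rational(5, 24), Rational(-11, 5)), 18), Rational(-9, 2))), 2) = Pow(Add(-971, Add(Mul(Rational(-11, 24), 18), Rational(-9, 2))), 2) = Pow(Add(-971, Add(Rational(-33, 4), Rational(-9, 2))), 2) = Pow(Add(-971, Rational(-51, 4)), 2) = Pow(Rational(-3935, 4), 2) = Rational(15484225, 16)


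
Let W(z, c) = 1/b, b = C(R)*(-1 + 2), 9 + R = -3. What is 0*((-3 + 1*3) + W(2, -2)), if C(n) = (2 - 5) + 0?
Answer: 0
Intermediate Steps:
R = -12 (R = -9 - 3 = -12)
C(n) = -3 (C(n) = -3 + 0 = -3)
b = -3 (b = -3*(-1 + 2) = -3*1 = -3)
W(z, c) = -⅓ (W(z, c) = 1/(-3) = -⅓)
0*((-3 + 1*3) + W(2, -2)) = 0*((-3 + 1*3) - ⅓) = 0*((-3 + 3) - ⅓) = 0*(0 - ⅓) = 0*(-⅓) = 0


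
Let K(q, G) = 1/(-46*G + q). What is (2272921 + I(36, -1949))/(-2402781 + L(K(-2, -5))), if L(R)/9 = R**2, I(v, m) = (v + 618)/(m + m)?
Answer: -25587233526752/27049124494195 ≈ -0.94595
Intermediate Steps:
I(v, m) = (618 + v)/(2*m) (I(v, m) = (618 + v)/((2*m)) = (618 + v)*(1/(2*m)) = (618 + v)/(2*m))
K(q, G) = 1/(q - 46*G)
L(R) = 9*R**2
(2272921 + I(36, -1949))/(-2402781 + L(K(-2, -5))) = (2272921 + (1/2)*(618 + 36)/(-1949))/(-2402781 + 9*(1/(-2 - 46*(-5)))**2) = (2272921 + (1/2)*(-1/1949)*654)/(-2402781 + 9*(1/(-2 + 230))**2) = (2272921 - 327/1949)/(-2402781 + 9*(1/228)**2) = 4429922702/(1949*(-2402781 + 9*(1/228)**2)) = 4429922702/(1949*(-2402781 + 9*(1/51984))) = 4429922702/(1949*(-2402781 + 1/5776)) = 4429922702/(1949*(-13878463055/5776)) = (4429922702/1949)*(-5776/13878463055) = -25587233526752/27049124494195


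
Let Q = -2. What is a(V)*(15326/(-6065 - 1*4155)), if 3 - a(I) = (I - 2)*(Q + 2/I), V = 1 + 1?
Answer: -22989/5110 ≈ -4.4988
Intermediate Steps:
V = 2
a(I) = 3 - (-2 + I)*(-2 + 2/I) (a(I) = 3 - (I - 2)*(-2 + 2/I) = 3 - (-2 + I)*(-2 + 2/I))
a(V)*(15326/(-6065 - 1*4155)) = (-3 + 2*2 + 4/2)*(15326/(-6065 - 1*4155)) = (-3 + 4 + 4*(1/2))*(15326/(-6065 - 4155)) = (-3 + 4 + 2)*(15326/(-10220)) = 3*(15326*(-1/10220)) = 3*(-7663/5110) = -22989/5110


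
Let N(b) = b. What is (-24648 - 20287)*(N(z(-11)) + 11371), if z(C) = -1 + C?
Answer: -510416665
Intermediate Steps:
(-24648 - 20287)*(N(z(-11)) + 11371) = (-24648 - 20287)*((-1 - 11) + 11371) = -44935*(-12 + 11371) = -44935*11359 = -510416665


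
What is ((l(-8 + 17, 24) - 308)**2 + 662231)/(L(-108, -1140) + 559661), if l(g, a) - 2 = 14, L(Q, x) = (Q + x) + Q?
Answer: 149499/111661 ≈ 1.3389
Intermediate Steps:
L(Q, x) = x + 2*Q
l(g, a) = 16 (l(g, a) = 2 + 14 = 16)
((l(-8 + 17, 24) - 308)**2 + 662231)/(L(-108, -1140) + 559661) = ((16 - 308)**2 + 662231)/((-1140 + 2*(-108)) + 559661) = ((-292)**2 + 662231)/((-1140 - 216) + 559661) = (85264 + 662231)/(-1356 + 559661) = 747495/558305 = 747495*(1/558305) = 149499/111661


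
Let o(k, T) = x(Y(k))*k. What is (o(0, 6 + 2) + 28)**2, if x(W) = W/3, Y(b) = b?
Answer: 784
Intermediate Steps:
x(W) = W/3 (x(W) = W*(1/3) = W/3)
o(k, T) = k**2/3 (o(k, T) = (k/3)*k = k**2/3)
(o(0, 6 + 2) + 28)**2 = ((1/3)*0**2 + 28)**2 = ((1/3)*0 + 28)**2 = (0 + 28)**2 = 28**2 = 784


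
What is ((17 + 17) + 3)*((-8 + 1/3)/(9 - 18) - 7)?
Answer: -6142/27 ≈ -227.48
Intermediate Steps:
((17 + 17) + 3)*((-8 + 1/3)/(9 - 18) - 7) = (34 + 3)*((-8 + 1/3)/(-9) - 7) = 37*(-23/3*(-1/9) - 7) = 37*(23/27 - 7) = 37*(-166/27) = -6142/27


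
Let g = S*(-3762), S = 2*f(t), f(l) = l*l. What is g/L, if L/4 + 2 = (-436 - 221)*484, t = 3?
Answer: 16929/317990 ≈ 0.053237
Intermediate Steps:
f(l) = l²
S = 18 (S = 2*3² = 2*9 = 18)
g = -67716 (g = 18*(-3762) = -67716)
L = -1271960 (L = -8 + 4*((-436 - 221)*484) = -8 + 4*(-657*484) = -8 + 4*(-317988) = -8 - 1271952 = -1271960)
g/L = -67716/(-1271960) = -67716*(-1/1271960) = 16929/317990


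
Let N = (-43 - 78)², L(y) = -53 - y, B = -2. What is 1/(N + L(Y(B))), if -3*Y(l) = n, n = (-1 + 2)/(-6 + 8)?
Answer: 6/87529 ≈ 6.8549e-5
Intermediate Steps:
n = ½ (n = 1/2 = 1*(½) = ½ ≈ 0.50000)
Y(l) = -⅙ (Y(l) = -⅓*½ = -⅙)
N = 14641 (N = (-121)² = 14641)
1/(N + L(Y(B))) = 1/(14641 + (-53 - 1*(-⅙))) = 1/(14641 + (-53 + ⅙)) = 1/(14641 - 317/6) = 1/(87529/6) = 6/87529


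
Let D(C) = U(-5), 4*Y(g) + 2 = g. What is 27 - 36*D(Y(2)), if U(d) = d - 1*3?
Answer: 315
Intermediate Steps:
U(d) = -3 + d (U(d) = d - 3 = -3 + d)
Y(g) = -½ + g/4
D(C) = -8 (D(C) = -3 - 5 = -8)
27 - 36*D(Y(2)) = 27 - 36*(-8) = 27 + 288 = 315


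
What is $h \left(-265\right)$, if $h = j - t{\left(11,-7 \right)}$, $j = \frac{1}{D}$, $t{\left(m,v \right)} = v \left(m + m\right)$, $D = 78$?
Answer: $- \frac{3183445}{78} \approx -40813.0$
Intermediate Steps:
$t{\left(m,v \right)} = 2 m v$ ($t{\left(m,v \right)} = v 2 m = 2 m v$)
$j = \frac{1}{78} \approx 0.012821$
$h = \frac{12013}{78}$ ($h = \frac{1}{78} - 2 \cdot 11 \left(-7\right) = \frac{1}{78} - -154 = \frac{1}{78} + 154 = \frac{12013}{78} \approx 154.01$)
$h \left(-265\right) = \frac{12013}{78} \left(-265\right) = - \frac{3183445}{78}$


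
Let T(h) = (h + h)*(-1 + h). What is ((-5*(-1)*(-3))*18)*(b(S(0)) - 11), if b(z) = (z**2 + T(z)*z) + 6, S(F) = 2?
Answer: -1890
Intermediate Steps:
T(h) = 2*h*(-1 + h) (T(h) = (2*h)*(-1 + h) = 2*h*(-1 + h))
b(z) = 6 + z**2 + 2*z**2*(-1 + z) (b(z) = (z**2 + (2*z*(-1 + z))*z) + 6 = (z**2 + 2*z**2*(-1 + z)) + 6 = 6 + z**2 + 2*z**2*(-1 + z))
((-5*(-1)*(-3))*18)*(b(S(0)) - 11) = ((-5*(-1)*(-3))*18)*((6 - 1*2**2 + 2*2**3) - 11) = ((5*(-3))*18)*((6 - 1*4 + 2*8) - 11) = (-15*18)*((6 - 4 + 16) - 11) = -270*(18 - 11) = -270*7 = -1890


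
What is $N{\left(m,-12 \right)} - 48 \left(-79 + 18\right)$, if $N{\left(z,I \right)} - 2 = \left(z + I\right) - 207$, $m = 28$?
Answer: $2739$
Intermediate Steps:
$N{\left(z,I \right)} = -205 + I + z$ ($N{\left(z,I \right)} = 2 - \left(207 - I - z\right) = 2 + \left(-207 + I + z\right) = -205 + I + z$)
$N{\left(m,-12 \right)} - 48 \left(-79 + 18\right) = \left(-205 - 12 + 28\right) - 48 \left(-79 + 18\right) = -189 - -2928 = -189 + 2928 = 2739$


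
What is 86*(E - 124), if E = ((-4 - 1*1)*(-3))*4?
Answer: -5504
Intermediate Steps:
E = 60 (E = ((-4 - 1)*(-3))*4 = -5*(-3)*4 = 15*4 = 60)
86*(E - 124) = 86*(60 - 124) = 86*(-64) = -5504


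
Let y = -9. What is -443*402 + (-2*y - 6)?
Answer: -178074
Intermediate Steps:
-443*402 + (-2*y - 6) = -443*402 + (-2*(-9) - 6) = -178086 + (18 - 6) = -178086 + 12 = -178074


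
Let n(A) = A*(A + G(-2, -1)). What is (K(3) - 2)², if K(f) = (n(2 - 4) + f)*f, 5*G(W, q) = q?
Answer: 10201/25 ≈ 408.04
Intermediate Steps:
G(W, q) = q/5
n(A) = A*(-⅕ + A) (n(A) = A*(A + (⅕)*(-1)) = A*(A - ⅕) = A*(-⅕ + A))
K(f) = f*(22/5 + f) (K(f) = ((2 - 4)*(-⅕ + (2 - 4)) + f)*f = (-2*(-⅕ - 2) + f)*f = (-2*(-11/5) + f)*f = (22/5 + f)*f = f*(22/5 + f))
(K(3) - 2)² = ((⅕)*3*(22 + 5*3) - 2)² = ((⅕)*3*(22 + 15) - 2)² = ((⅕)*3*37 - 2)² = (111/5 - 2)² = (101/5)² = 10201/25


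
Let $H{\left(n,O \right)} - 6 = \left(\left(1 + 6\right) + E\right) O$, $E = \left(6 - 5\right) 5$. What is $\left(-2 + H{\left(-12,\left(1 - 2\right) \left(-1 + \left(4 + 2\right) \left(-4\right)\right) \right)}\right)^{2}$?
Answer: $92416$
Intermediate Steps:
$E = 5$ ($E = 1 \cdot 5 = 5$)
$H{\left(n,O \right)} = 6 + 12 O$ ($H{\left(n,O \right)} = 6 + \left(\left(1 + 6\right) + 5\right) O = 6 + \left(7 + 5\right) O = 6 + 12 O$)
$\left(-2 + H{\left(-12,\left(1 - 2\right) \left(-1 + \left(4 + 2\right) \left(-4\right)\right) \right)}\right)^{2} = \left(-2 + \left(6 + 12 \left(1 - 2\right) \left(-1 + \left(4 + 2\right) \left(-4\right)\right)\right)\right)^{2} = \left(-2 + \left(6 + 12 \left(- (-1 + 6 \left(-4\right))\right)\right)\right)^{2} = \left(-2 + \left(6 + 12 \left(- (-1 - 24)\right)\right)\right)^{2} = \left(-2 + \left(6 + 12 \left(\left(-1\right) \left(-25\right)\right)\right)\right)^{2} = \left(-2 + \left(6 + 12 \cdot 25\right)\right)^{2} = \left(-2 + \left(6 + 300\right)\right)^{2} = \left(-2 + 306\right)^{2} = 304^{2} = 92416$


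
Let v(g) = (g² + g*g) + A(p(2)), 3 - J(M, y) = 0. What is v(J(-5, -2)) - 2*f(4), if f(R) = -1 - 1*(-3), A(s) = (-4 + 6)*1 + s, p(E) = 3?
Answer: 19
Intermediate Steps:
J(M, y) = 3 (J(M, y) = 3 - 1*0 = 3 + 0 = 3)
A(s) = 2 + s (A(s) = 2*1 + s = 2 + s)
v(g) = 5 + 2*g² (v(g) = (g² + g*g) + (2 + 3) = (g² + g²) + 5 = 2*g² + 5 = 5 + 2*g²)
f(R) = 2 (f(R) = -1 + 3 = 2)
v(J(-5, -2)) - 2*f(4) = (5 + 2*3²) - 2*2 = (5 + 2*9) - 4 = (5 + 18) - 4 = 23 - 4 = 19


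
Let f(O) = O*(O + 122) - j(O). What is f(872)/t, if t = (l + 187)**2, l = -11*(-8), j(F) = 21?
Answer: 866747/75625 ≈ 11.461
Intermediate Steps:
l = 88
t = 75625 (t = (88 + 187)**2 = 275**2 = 75625)
f(O) = -21 + O*(122 + O) (f(O) = O*(O + 122) - 1*21 = O*(122 + O) - 21 = -21 + O*(122 + O))
f(872)/t = (-21 + 872**2 + 122*872)/75625 = (-21 + 760384 + 106384)*(1/75625) = 866747*(1/75625) = 866747/75625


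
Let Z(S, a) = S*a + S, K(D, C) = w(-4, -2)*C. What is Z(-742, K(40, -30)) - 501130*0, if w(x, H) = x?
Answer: -89782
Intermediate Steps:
K(D, C) = -4*C
Z(S, a) = S + S*a
Z(-742, K(40, -30)) - 501130*0 = -742*(1 - 4*(-30)) - 501130*0 = -742*(1 + 120) - 1*0 = -742*121 + 0 = -89782 + 0 = -89782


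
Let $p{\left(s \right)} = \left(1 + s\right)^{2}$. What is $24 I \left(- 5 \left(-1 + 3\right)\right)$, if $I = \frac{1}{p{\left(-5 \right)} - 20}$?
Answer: $60$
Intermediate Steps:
$I = - \frac{1}{4}$ ($I = \frac{1}{\left(1 - 5\right)^{2} - 20} = \frac{1}{\left(-4\right)^{2} - 20} = \frac{1}{16 - 20} = \frac{1}{-4} = - \frac{1}{4} \approx -0.25$)
$24 I \left(- 5 \left(-1 + 3\right)\right) = 24 \left(- \frac{1}{4}\right) \left(- 5 \left(-1 + 3\right)\right) = - 6 \left(\left(-5\right) 2\right) = \left(-6\right) \left(-10\right) = 60$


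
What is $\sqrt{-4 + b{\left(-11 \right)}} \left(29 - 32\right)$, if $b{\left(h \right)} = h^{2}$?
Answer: $- 9 \sqrt{13} \approx -32.45$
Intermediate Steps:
$\sqrt{-4 + b{\left(-11 \right)}} \left(29 - 32\right) = \sqrt{-4 + \left(-11\right)^{2}} \left(29 - 32\right) = \sqrt{-4 + 121} \left(-3\right) = \sqrt{117} \left(-3\right) = 3 \sqrt{13} \left(-3\right) = - 9 \sqrt{13}$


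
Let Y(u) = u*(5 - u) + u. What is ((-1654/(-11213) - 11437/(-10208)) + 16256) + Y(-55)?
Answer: 1476823311017/114462304 ≈ 12902.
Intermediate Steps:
Y(u) = u + u*(5 - u)
((-1654/(-11213) - 11437/(-10208)) + 16256) + Y(-55) = ((-1654/(-11213) - 11437/(-10208)) + 16256) - 55*(6 - 1*(-55)) = ((-1654*(-1/11213) - 11437*(-1/10208)) + 16256) - 55*(6 + 55) = ((1654/11213 + 11437/10208) + 16256) - 55*61 = (145127113/114462304 + 16256) - 3355 = 1860844340937/114462304 - 3355 = 1476823311017/114462304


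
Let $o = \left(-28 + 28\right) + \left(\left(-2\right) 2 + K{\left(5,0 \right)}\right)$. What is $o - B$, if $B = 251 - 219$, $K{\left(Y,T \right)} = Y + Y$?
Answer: $-26$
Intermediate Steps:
$K{\left(Y,T \right)} = 2 Y$
$B = 32$ ($B = 251 - 219 = 32$)
$o = 6$ ($o = \left(-28 + 28\right) + \left(\left(-2\right) 2 + 2 \cdot 5\right) = 0 + \left(-4 + 10\right) = 0 + 6 = 6$)
$o - B = 6 - 32 = -26$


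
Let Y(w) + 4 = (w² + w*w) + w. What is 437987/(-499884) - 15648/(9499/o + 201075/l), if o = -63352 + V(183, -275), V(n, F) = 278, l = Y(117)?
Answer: -176218875590937115/80640167276172 ≈ -2185.3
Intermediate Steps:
Y(w) = -4 + w + 2*w² (Y(w) = -4 + ((w² + w*w) + w) = -4 + ((w² + w²) + w) = -4 + (2*w² + w) = -4 + (w + 2*w²) = -4 + w + 2*w²)
l = 27491 (l = -4 + 117 + 2*117² = -4 + 117 + 2*13689 = -4 + 117 + 27378 = 27491)
o = -63074 (o = -63352 + 278 = -63074)
437987/(-499884) - 15648/(9499/o + 201075/l) = 437987/(-499884) - 15648/(9499/(-63074) + 201075/27491) = 437987*(-1/499884) - 15648/(9499*(-1/63074) + 201075*(1/27491)) = -39817/45444 - 15648/(-9499/63074 + 201075/27491) = -39817/45444 - 15648/12421467541/1733967334 = -39817/45444 - 15648*1733967334/12421467541 = -39817/45444 - 27133120842432/12421467541 = -176218875590937115/80640167276172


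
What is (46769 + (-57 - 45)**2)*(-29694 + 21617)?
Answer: -461786321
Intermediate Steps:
(46769 + (-57 - 45)**2)*(-29694 + 21617) = (46769 + (-102)**2)*(-8077) = (46769 + 10404)*(-8077) = 57173*(-8077) = -461786321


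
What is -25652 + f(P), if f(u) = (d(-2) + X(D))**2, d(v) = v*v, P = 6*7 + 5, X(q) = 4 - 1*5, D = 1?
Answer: -25643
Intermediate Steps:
X(q) = -1 (X(q) = 4 - 5 = -1)
P = 47 (P = 42 + 5 = 47)
d(v) = v**2
f(u) = 9 (f(u) = ((-2)**2 - 1)**2 = (4 - 1)**2 = 3**2 = 9)
-25652 + f(P) = -25652 + 9 = -25643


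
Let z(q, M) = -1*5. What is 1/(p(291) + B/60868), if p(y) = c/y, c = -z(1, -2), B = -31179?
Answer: -17712588/8768749 ≈ -2.0200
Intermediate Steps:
z(q, M) = -5
c = 5 (c = -1*(-5) = 5)
p(y) = 5/y
1/(p(291) + B/60868) = 1/(5/291 - 31179/60868) = 1/(-8768749/17712588) = -17712588/8768749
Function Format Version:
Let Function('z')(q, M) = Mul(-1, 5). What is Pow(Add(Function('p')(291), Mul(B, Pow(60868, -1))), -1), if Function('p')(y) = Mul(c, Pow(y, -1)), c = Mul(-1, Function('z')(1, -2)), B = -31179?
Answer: Rational(-17712588, 8768749) ≈ -2.0200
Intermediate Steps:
Function('z')(q, M) = -5
c = 5 (c = Mul(-1, -5) = 5)
Function('p')(y) = Mul(5, Pow(y, -1))
Pow(Add(Function('p')(291), Mul(B, Pow(60868, -1))), -1) = Pow(Add(Mul(5, Pow(291, -1)), Mul(-31179, Pow(60868, -1))), -1) = Pow(Add(Mul(5, Rational(1, 291)), Mul(-31179, Rational(1, 60868))), -1) = Pow(Add(Rational(5, 291), Rational(-31179, 60868)), -1) = Pow(Rational(-8768749, 17712588), -1) = Rational(-17712588, 8768749)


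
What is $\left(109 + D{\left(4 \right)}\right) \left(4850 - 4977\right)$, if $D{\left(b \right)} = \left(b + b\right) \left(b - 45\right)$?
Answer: $27813$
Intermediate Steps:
$D{\left(b \right)} = 2 b \left(-45 + b\right)$
$\left(109 + D{\left(4 \right)}\right) \left(4850 - 4977\right) = \left(109 + 2 \cdot 4 \left(-45 + 4\right)\right) \left(4850 - 4977\right) = \left(109 + 2 \cdot 4 \left(-41\right)\right) \left(-127\right) = \left(109 - 328\right) \left(-127\right) = \left(-219\right) \left(-127\right) = 27813$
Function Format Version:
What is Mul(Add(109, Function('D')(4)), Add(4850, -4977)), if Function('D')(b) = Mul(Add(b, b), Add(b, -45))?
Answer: 27813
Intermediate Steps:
Function('D')(b) = Mul(2, b, Add(-45, b)) (Function('D')(b) = Mul(Mul(2, b), Add(-45, b)) = Mul(2, b, Add(-45, b)))
Mul(Add(109, Function('D')(4)), Add(4850, -4977)) = Mul(Add(109, Mul(2, 4, Add(-45, 4))), Add(4850, -4977)) = Mul(Add(109, Mul(2, 4, -41)), -127) = Mul(Add(109, -328), -127) = Mul(-219, -127) = 27813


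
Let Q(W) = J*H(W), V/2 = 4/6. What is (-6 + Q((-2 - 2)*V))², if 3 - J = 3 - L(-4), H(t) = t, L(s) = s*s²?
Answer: 1012036/9 ≈ 1.1245e+5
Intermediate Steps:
L(s) = s³
V = 4/3 (V = 2*(4/6) = 2*(4*(⅙)) = 2*(⅔) = 4/3 ≈ 1.3333)
J = -64 (J = 3 - (3 - 1*(-4)³) = 3 - (3 - 1*(-64)) = 3 - (3 + 64) = 3 - 1*67 = 3 - 67 = -64)
Q(W) = -64*W
(-6 + Q((-2 - 2)*V))² = (-6 - 64*(-2 - 2)*4/3)² = (-6 - (-256)*4/3)² = (-6 - 64*(-16/3))² = (-6 + 1024/3)² = (1006/3)² = 1012036/9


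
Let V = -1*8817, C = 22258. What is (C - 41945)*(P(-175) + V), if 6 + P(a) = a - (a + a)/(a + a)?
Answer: 177163313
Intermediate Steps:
V = -8817
P(a) = -7 + a (P(a) = -6 + (a - (a + a)/(a + a)) = -6 + (a - 2*a/(2*a)) = -6 + (a - 2*a*1/(2*a)) = -6 + (a - 1*1) = -6 + (a - 1) = -6 + (-1 + a) = -7 + a)
(C - 41945)*(P(-175) + V) = (22258 - 41945)*((-7 - 175) - 8817) = -19687*(-182 - 8817) = -19687*(-8999) = 177163313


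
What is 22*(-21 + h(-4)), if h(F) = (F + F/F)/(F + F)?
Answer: -1815/4 ≈ -453.75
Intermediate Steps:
h(F) = (1 + F)/(2*F) (h(F) = (F + 1)/((2*F)) = (1 + F)*(1/(2*F)) = (1 + F)/(2*F))
22*(-21 + h(-4)) = 22*(-21 + (1/2)*(1 - 4)/(-4)) = 22*(-21 + (1/2)*(-1/4)*(-3)) = 22*(-21 + 3/8) = 22*(-165/8) = -1815/4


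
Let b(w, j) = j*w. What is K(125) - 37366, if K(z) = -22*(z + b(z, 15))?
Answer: -81366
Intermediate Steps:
K(z) = -352*z (K(z) = -22*(z + 15*z) = -352*z)
K(125) - 37366 = -352*125 - 37366 = -44000 - 37366 = -81366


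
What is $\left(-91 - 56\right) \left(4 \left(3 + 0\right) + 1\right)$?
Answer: $-1911$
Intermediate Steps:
$\left(-91 - 56\right) \left(4 \left(3 + 0\right) + 1\right) = - 147 \left(4 \cdot 3 + 1\right) = - 147 \left(12 + 1\right) = \left(-147\right) 13 = -1911$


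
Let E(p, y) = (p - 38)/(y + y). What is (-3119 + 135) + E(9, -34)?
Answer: -202883/68 ≈ -2983.6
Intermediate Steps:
E(p, y) = (-38 + p)/(2*y) (E(p, y) = (-38 + p)/((2*y)) = (-38 + p)*(1/(2*y)) = (-38 + p)/(2*y))
(-3119 + 135) + E(9, -34) = (-3119 + 135) + (½)*(-38 + 9)/(-34) = -2984 + (½)*(-1/34)*(-29) = -2984 + 29/68 = -202883/68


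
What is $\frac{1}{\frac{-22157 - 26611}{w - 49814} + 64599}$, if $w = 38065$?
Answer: $\frac{11749}{759022419} \approx 1.5479 \cdot 10^{-5}$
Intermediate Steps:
$\frac{1}{\frac{-22157 - 26611}{w - 49814} + 64599} = \frac{1}{\frac{-22157 - 26611}{38065 - 49814} + 64599} = \frac{1}{- \frac{48768}{-11749} + 64599} = \frac{1}{\left(-48768\right) \left(- \frac{1}{11749}\right) + 64599} = \frac{1}{\frac{48768}{11749} + 64599} = \frac{1}{\frac{759022419}{11749}} = \frac{11749}{759022419}$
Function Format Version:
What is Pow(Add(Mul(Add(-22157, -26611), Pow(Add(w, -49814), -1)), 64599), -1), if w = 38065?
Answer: Rational(11749, 759022419) ≈ 1.5479e-5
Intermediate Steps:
Pow(Add(Mul(Add(-22157, -26611), Pow(Add(w, -49814), -1)), 64599), -1) = Pow(Add(Mul(Add(-22157, -26611), Pow(Add(38065, -49814), -1)), 64599), -1) = Pow(Add(Mul(-48768, Pow(-11749, -1)), 64599), -1) = Pow(Add(Mul(-48768, Rational(-1, 11749)), 64599), -1) = Pow(Add(Rational(48768, 11749), 64599), -1) = Pow(Rational(759022419, 11749), -1) = Rational(11749, 759022419)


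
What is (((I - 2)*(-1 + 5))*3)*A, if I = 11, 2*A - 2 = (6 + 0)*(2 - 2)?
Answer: 108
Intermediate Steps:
A = 1 (A = 1 + ((6 + 0)*(2 - 2))/2 = 1 + (6*0)/2 = 1 + (1/2)*0 = 1 + 0 = 1)
(((I - 2)*(-1 + 5))*3)*A = (((11 - 2)*(-1 + 5))*3)*1 = ((9*4)*3)*1 = (36*3)*1 = 108*1 = 108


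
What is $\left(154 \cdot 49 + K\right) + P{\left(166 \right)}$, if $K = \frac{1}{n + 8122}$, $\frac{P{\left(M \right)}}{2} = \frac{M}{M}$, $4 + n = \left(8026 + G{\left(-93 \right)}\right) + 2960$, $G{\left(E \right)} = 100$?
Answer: $\frac{144951793}{19204} \approx 7548.0$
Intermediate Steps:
$n = 11082$ ($n = -4 + \left(\left(8026 + 100\right) + 2960\right) = -4 + \left(8126 + 2960\right) = -4 + 11086 = 11082$)
$P{\left(M \right)} = 2$ ($P{\left(M \right)} = 2 \frac{M}{M} = 2 \cdot 1 = 2$)
$K = \frac{1}{19204}$ ($K = \frac{1}{11082 + 8122} = \frac{1}{19204} \approx 5.2072 \cdot 10^{-5}$)
$\left(154 \cdot 49 + K\right) + P{\left(166 \right)} = \left(154 \cdot 49 + \frac{1}{19204}\right) + 2 = \left(7546 + \frac{1}{19204}\right) + 2 = \frac{144913385}{19204} + 2 = \frac{144951793}{19204}$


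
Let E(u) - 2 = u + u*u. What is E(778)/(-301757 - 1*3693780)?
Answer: -606064/3995537 ≈ -0.15169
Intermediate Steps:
E(u) = 2 + u + u**2 (E(u) = 2 + (u + u*u) = 2 + (u + u**2) = 2 + u + u**2)
E(778)/(-301757 - 1*3693780) = (2 + 778 + 778**2)/(-301757 - 1*3693780) = (2 + 778 + 605284)/(-301757 - 3693780) = 606064/(-3995537) = 606064*(-1/3995537) = -606064/3995537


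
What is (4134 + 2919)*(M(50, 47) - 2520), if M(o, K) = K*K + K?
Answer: -1861992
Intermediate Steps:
M(o, K) = K + K² (M(o, K) = K² + K = K + K²)
(4134 + 2919)*(M(50, 47) - 2520) = (4134 + 2919)*(47*(1 + 47) - 2520) = 7053*(47*48 - 2520) = 7053*(2256 - 2520) = 7053*(-264) = -1861992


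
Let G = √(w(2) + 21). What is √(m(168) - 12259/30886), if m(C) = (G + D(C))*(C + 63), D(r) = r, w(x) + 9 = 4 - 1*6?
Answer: √(37020318773294 + 220361294076*√10)/30886 ≈ 198.84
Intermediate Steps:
w(x) = -11 (w(x) = -9 + (4 - 1*6) = -9 + (4 - 6) = -9 - 2 = -11)
G = √10 (G = √(-11 + 21) = √10 ≈ 3.1623)
m(C) = (63 + C)*(C + √10) (m(C) = (√10 + C)*(C + 63) = (C + √10)*(63 + C) = (63 + C)*(C + √10))
√(m(168) - 12259/30886) = √((168² + 63*168 + 63*√10 + 168*√10) - 12259/30886) = √((28224 + 10584 + 63*√10 + 168*√10) - 12259*1/30886) = √((38808 + 231*√10) - 12259/30886) = √(1198611629/30886 + 231*√10)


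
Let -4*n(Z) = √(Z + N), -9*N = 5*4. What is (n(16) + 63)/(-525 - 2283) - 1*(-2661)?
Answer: 830225/312 + √31/16848 ≈ 2661.0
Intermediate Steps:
N = -20/9 (N = -5*4/9 = -⅑*20 = -20/9 ≈ -2.2222)
n(Z) = -√(-20/9 + Z)/4 (n(Z) = -√(Z - 20/9)/4 = -√(-20/9 + Z)/4)
(n(16) + 63)/(-525 - 2283) - 1*(-2661) = (-√(-20 + 9*16)/12 + 63)/(-525 - 2283) - 1*(-2661) = (-√(-20 + 144)/12 + 63)/(-2808) + 2661 = (-√31/6 + 63)*(-1/2808) + 2661 = (63 - √31/6)*(-1/2808) + 2661 = (-7/312 + √31/16848) + 2661 = 830225/312 + √31/16848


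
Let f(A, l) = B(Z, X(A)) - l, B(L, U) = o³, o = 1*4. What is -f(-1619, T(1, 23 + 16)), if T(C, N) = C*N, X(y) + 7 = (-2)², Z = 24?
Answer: -25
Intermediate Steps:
X(y) = -3 (X(y) = -7 + (-2)² = -7 + 4 = -3)
o = 4
B(L, U) = 64 (B(L, U) = 4³ = 64)
f(A, l) = 64 - l
-f(-1619, T(1, 23 + 16)) = -(64 - (23 + 16)) = -(64 - 39) = -1*25 = -25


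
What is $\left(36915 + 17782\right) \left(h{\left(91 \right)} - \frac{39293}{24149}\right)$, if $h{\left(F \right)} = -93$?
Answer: $- \frac{124990849550}{24149} \approx -5.1758 \cdot 10^{6}$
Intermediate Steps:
$\left(36915 + 17782\right) \left(h{\left(91 \right)} - \frac{39293}{24149}\right) = \left(36915 + 17782\right) \left(-93 - \frac{39293}{24149}\right) = 54697 \left(-93 - \frac{39293}{24149}\right) = 54697 \left(- \frac{2285150}{24149}\right) = - \frac{124990849550}{24149}$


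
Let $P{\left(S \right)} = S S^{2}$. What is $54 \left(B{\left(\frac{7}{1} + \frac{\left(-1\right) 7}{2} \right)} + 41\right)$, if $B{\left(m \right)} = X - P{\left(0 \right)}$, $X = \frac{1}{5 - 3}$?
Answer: $2241$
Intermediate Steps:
$P{\left(S \right)} = S^{3}$
$X = \frac{1}{2} \approx 0.5$
$B{\left(m \right)} = \frac{1}{2}$ ($B{\left(m \right)} = \frac{1}{2} - 0^{3} = \frac{1}{2} - 0 = \frac{1}{2} + 0 = \frac{1}{2}$)
$54 \left(B{\left(\frac{7}{1} + \frac{\left(-1\right) 7}{2} \right)} + 41\right) = 54 \left(\frac{1}{2} + 41\right) = 54 \cdot \frac{83}{2} = 2241$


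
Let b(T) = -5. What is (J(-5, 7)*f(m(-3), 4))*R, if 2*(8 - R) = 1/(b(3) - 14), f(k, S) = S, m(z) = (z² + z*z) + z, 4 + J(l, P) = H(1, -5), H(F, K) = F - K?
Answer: 1220/19 ≈ 64.211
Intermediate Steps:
J(l, P) = 2 (J(l, P) = -4 + (1 - 1*(-5)) = -4 + (1 + 5) = -4 + 6 = 2)
m(z) = z + 2*z² (m(z) = (z² + z²) + z = 2*z² + z = z + 2*z²)
R = 305/38 (R = 8 - 1/(2*(-5 - 14)) = 8 - ½/(-19) = 8 - ½*(-1/19) = 8 + 1/38 = 305/38 ≈ 8.0263)
(J(-5, 7)*f(m(-3), 4))*R = (2*4)*(305/38) = 8*(305/38) = 1220/19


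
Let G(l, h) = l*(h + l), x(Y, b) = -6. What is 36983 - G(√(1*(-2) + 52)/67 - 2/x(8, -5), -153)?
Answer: 1496205695/40401 + 2285*√2/201 ≈ 37050.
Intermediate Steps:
36983 - G(√(1*(-2) + 52)/67 - 2/x(8, -5), -153) = 36983 - (√(1*(-2) + 52)/67 - 2/(-6))*(-153 + (√(1*(-2) + 52)/67 - 2/(-6))) = 36983 - (√(-2 + 52)*(1/67) - 2*(-⅙))*(-153 + (√(-2 + 52)*(1/67) - 2*(-⅙))) = 36983 - (√50*(1/67) + ⅓)*(-153 + (√50*(1/67) + ⅓)) = 36983 - ((5*√2)*(1/67) + ⅓)*(-153 + ((5*√2)*(1/67) + ⅓)) = 36983 - (5*√2/67 + ⅓)*(-153 + (5*√2/67 + ⅓)) = 36983 - (⅓ + 5*√2/67)*(-153 + (⅓ + 5*√2/67)) = 36983 - (⅓ + 5*√2/67)*(-458/3 + 5*√2/67) = 36983 - (-458/3 + 5*√2/67)*(⅓ + 5*√2/67)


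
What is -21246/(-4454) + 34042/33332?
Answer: 214948685/37115182 ≈ 5.7914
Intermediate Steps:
-21246/(-4454) + 34042/33332 = -21246*(-1/4454) + 34042*(1/33332) = 10623/2227 + 17021/16666 = 214948685/37115182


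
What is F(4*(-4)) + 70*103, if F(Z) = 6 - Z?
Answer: 7232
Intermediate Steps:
F(4*(-4)) + 70*103 = (6 - 4*(-4)) + 70*103 = (6 - 1*(-16)) + 7210 = (6 + 16) + 7210 = 22 + 7210 = 7232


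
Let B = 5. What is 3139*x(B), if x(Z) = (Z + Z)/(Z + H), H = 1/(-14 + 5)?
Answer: 141255/22 ≈ 6420.7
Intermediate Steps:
H = -⅑ (H = 1/(-9) = -⅑ ≈ -0.11111)
x(Z) = 2*Z/(-⅑ + Z) (x(Z) = (Z + Z)/(Z - ⅑) = (2*Z)/(-⅑ + Z) = 2*Z/(-⅑ + Z))
3139*x(B) = 3139*(18*5/(-1 + 9*5)) = 3139*(18*5/(-1 + 45)) = 3139*(18*5/44) = 3139*(18*5*(1/44)) = 3139*(45/22) = 141255/22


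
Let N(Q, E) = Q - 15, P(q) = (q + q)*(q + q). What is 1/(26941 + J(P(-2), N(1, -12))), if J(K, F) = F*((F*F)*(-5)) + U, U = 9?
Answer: 1/40670 ≈ 2.4588e-5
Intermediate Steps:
P(q) = 4*q² (P(q) = (2*q)*(2*q) = 4*q²)
N(Q, E) = -15 + Q
J(K, F) = 9 - 5*F³ (J(K, F) = F*((F*F)*(-5)) + 9 = F*(F²*(-5)) + 9 = F*(-5*F²) + 9 = -5*F³ + 9 = 9 - 5*F³)
1/(26941 + J(P(-2), N(1, -12))) = 1/(26941 + (9 - 5*(-15 + 1)³)) = 1/(26941 + (9 - 5*(-14)³)) = 1/(26941 + (9 - 5*(-2744))) = 1/(26941 + (9 + 13720)) = 1/(26941 + 13729) = 1/40670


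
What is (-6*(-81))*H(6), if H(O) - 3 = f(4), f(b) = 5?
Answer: 3888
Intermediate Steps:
H(O) = 8 (H(O) = 3 + 5 = 8)
(-6*(-81))*H(6) = -6*(-81)*8 = 486*8 = 3888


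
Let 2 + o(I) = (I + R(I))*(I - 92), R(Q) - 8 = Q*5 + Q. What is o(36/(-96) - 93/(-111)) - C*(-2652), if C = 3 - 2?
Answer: 142037335/87616 ≈ 1621.1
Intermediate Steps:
C = 1
R(Q) = 8 + 6*Q (R(Q) = 8 + (Q*5 + Q) = 8 + (5*Q + Q) = 8 + 6*Q)
o(I) = -2 + (-92 + I)*(8 + 7*I) (o(I) = -2 + (I + (8 + 6*I))*(I - 92) = -2 + (8 + 7*I)*(-92 + I) = -2 + (-92 + I)*(8 + 7*I))
o(36/(-96) - 93/(-111)) - C*(-2652) = (-738 - 636*(36/(-96) - 93/(-111)) + 7*(36/(-96) - 93/(-111))²) - (-2652) = (-738 - 636*(36*(-1/96) - 93*(-1/111)) + 7*(36*(-1/96) - 93*(-1/111))²) - 1*(-2652) = (-738 - 636*(-3/8 + 31/37) + 7*(-3/8 + 31/37)²) + 2652 = (-738 - 636*137/296 + 7*(137/296)²) + 2652 = (-738 - 21783/74 + 7*(18769/87616)) + 2652 = (-738 - 21783/74 + 131383/87616) + 2652 = -90320297/87616 + 2652 = 142037335/87616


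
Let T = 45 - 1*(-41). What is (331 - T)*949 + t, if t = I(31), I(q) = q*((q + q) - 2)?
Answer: 234365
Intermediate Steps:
I(q) = q*(-2 + 2*q) (I(q) = q*(2*q - 2) = q*(-2 + 2*q))
t = 1860 (t = 2*31*(-1 + 31) = 2*31*30 = 1860)
T = 86 (T = 45 + 41 = 86)
(331 - T)*949 + t = (331 - 1*86)*949 + 1860 = (331 - 86)*949 + 1860 = 245*949 + 1860 = 232505 + 1860 = 234365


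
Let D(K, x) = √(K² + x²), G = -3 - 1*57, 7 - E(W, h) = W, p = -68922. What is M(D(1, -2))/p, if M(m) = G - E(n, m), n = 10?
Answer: 19/22974 ≈ 0.00082702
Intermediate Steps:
E(W, h) = 7 - W
G = -60 (G = -3 - 57 = -60)
M(m) = -57 (M(m) = -60 - (7 - 1*10) = -60 - (7 - 10) = -60 - 1*(-3) = -60 + 3 = -57)
M(D(1, -2))/p = -57/(-68922) = -57*(-1/68922) = 19/22974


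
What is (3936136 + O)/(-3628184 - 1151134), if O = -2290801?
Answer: -548445/1593106 ≈ -0.34426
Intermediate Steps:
(3936136 + O)/(-3628184 - 1151134) = (3936136 - 2290801)/(-3628184 - 1151134) = 1645335/(-4779318) = 1645335*(-1/4779318) = -548445/1593106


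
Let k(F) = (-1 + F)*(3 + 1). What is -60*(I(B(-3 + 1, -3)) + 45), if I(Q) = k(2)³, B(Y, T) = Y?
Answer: -6540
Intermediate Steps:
k(F) = -4 + 4*F (k(F) = (-1 + F)*4 = -4 + 4*F)
I(Q) = 64 (I(Q) = (-4 + 4*2)³ = (-4 + 8)³ = 4³ = 64)
-60*(I(B(-3 + 1, -3)) + 45) = -60*(64 + 45) = -60*109 = -6540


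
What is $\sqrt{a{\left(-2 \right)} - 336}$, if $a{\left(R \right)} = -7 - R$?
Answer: $i \sqrt{341} \approx 18.466 i$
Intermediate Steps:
$\sqrt{a{\left(-2 \right)} - 336} = \sqrt{\left(-7 - -2\right) - 336} = \sqrt{\left(-7 + 2\right) - 336} = \sqrt{-5 - 336} = \sqrt{-341} = i \sqrt{341}$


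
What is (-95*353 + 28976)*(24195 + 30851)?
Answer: -250954714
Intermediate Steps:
(-95*353 + 28976)*(24195 + 30851) = (-33535 + 28976)*55046 = -4559*55046 = -250954714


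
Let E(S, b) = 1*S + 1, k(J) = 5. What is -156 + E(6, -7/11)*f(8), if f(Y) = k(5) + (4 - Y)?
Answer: -149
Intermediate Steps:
f(Y) = 9 - Y (f(Y) = 5 + (4 - Y) = 9 - Y)
E(S, b) = 1 + S (E(S, b) = S + 1 = 1 + S)
-156 + E(6, -7/11)*f(8) = -156 + (1 + 6)*(9 - 1*8) = -156 + 7*(9 - 8) = -156 + 7*1 = -156 + 7 = -149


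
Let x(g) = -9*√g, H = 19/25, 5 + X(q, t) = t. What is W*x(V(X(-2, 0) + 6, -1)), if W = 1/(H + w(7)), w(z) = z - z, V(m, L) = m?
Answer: -225/19 ≈ -11.842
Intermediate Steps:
X(q, t) = -5 + t
H = 19/25 (H = 19*(1/25) = 19/25 ≈ 0.76000)
w(z) = 0
W = 25/19 (W = 1/(19/25 + 0) = 1/(19/25) = 25/19 ≈ 1.3158)
W*x(V(X(-2, 0) + 6, -1)) = 25*(-9*√((-5 + 0) + 6))/19 = 25*(-9*√(-5 + 6))/19 = 25*(-9*√1)/19 = 25*(-9*1)/19 = (25/19)*(-9) = -225/19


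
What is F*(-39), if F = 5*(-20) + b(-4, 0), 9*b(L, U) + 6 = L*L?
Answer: 11570/3 ≈ 3856.7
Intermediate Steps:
b(L, U) = -⅔ + L²/9 (b(L, U) = -⅔ + (L*L)/9 = -⅔ + L²/9)
F = -890/9 (F = 5*(-20) + (-⅔ + (⅑)*(-4)²) = -100 + (-⅔ + (⅑)*16) = -100 + (-⅔ + 16/9) = -100 + 10/9 = -890/9 ≈ -98.889)
F*(-39) = -890/9*(-39) = 11570/3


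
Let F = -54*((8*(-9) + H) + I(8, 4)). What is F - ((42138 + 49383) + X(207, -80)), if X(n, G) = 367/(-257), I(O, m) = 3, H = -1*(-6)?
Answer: -22646216/257 ≈ -88118.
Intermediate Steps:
H = 6
X(n, G) = -367/257 (X(n, G) = 367*(-1/257) = -367/257)
F = 3402 (F = -54*((8*(-9) + 6) + 3) = -54*((-72 + 6) + 3) = -54*(-66 + 3) = -54*(-63) = 3402)
F - ((42138 + 49383) + X(207, -80)) = 3402 - ((42138 + 49383) - 367/257) = 3402 - (91521 - 367/257) = 3402 - 1*23520530/257 = 3402 - 23520530/257 = -22646216/257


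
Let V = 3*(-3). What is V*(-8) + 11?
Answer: 83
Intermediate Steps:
V = -9
V*(-8) + 11 = -9*(-8) + 11 = 72 + 11 = 83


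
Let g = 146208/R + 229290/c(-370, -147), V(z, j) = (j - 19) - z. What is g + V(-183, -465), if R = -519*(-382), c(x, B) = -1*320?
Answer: -1075133347/1057376 ≈ -1016.8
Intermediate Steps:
c(x, B) = -320
R = 198258
V(z, j) = -19 + j - z (V(z, j) = (-19 + j) - z = -19 + j - z)
g = -756863171/1057376 (g = 146208/198258 + 229290/(-320) = 146208*(1/198258) + 229290*(-1/320) = 24368/33043 - 22929/32 = -756863171/1057376 ≈ -715.79)
g + V(-183, -465) = -756863171/1057376 + (-19 - 465 - 1*(-183)) = -756863171/1057376 + (-19 - 465 + 183) = -756863171/1057376 - 301 = -1075133347/1057376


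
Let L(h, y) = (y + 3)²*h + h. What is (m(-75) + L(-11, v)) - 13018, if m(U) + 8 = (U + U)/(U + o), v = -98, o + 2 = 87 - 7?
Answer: -112362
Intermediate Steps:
o = 78 (o = -2 + (87 - 7) = -2 + 80 = 78)
L(h, y) = h + h*(3 + y)² (L(h, y) = (3 + y)²*h + h = h*(3 + y)² + h = h + h*(3 + y)²)
m(U) = -8 + 2*U/(78 + U) (m(U) = -8 + (U + U)/(U + 78) = -8 + (2*U)/(78 + U) = -8 + 2*U/(78 + U))
(m(-75) + L(-11, v)) - 13018 = (6*(-104 - 1*(-75))/(78 - 75) - 11*(1 + (3 - 98)²)) - 13018 = (6*(-104 + 75)/3 - 11*(1 + (-95)²)) - 13018 = (6*(⅓)*(-29) - 11*(1 + 9025)) - 13018 = (-58 - 11*9026) - 13018 = (-58 - 99286) - 13018 = -99344 - 13018 = -112362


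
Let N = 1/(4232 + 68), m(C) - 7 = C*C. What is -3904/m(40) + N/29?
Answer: -486827193/200392900 ≈ -2.4294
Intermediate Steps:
m(C) = 7 + C² (m(C) = 7 + C*C = 7 + C²)
N = 1/4300 ≈ 0.00023256
-3904/m(40) + N/29 = -3904/(7 + 40²) + (1/4300)/29 = -3904/(7 + 1600) + (1/4300)*(1/29) = -3904/1607 + 1/124700 = -486827193/200392900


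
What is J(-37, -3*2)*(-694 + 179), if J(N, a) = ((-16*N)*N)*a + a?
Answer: -67680270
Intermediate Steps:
J(N, a) = a - 16*a*N**2 (J(N, a) = (-16*N**2)*a + a = -16*a*N**2 + a = a - 16*a*N**2)
J(-37, -3*2)*(-694 + 179) = ((-3*2)*(1 - 16*(-37)**2))*(-694 + 179) = -6*(1 - 16*1369)*(-515) = -6*(1 - 21904)*(-515) = -6*(-21903)*(-515) = 131418*(-515) = -67680270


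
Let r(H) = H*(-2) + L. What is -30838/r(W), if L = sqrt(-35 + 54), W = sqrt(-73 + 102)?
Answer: -30838/(sqrt(19) - 2*sqrt(29)) ≈ 4809.8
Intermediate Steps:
W = sqrt(29) ≈ 5.3852
L = sqrt(19) ≈ 4.3589
r(H) = sqrt(19) - 2*H (r(H) = H*(-2) + sqrt(19) = -2*H + sqrt(19) = sqrt(19) - 2*H)
-30838/r(W) = -30838/(sqrt(19) - 2*sqrt(29))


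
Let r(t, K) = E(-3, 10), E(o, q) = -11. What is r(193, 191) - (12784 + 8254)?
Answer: -21049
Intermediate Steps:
r(t, K) = -11
r(193, 191) - (12784 + 8254) = -11 - (12784 + 8254) = -11 - 1*21038 = -11 - 21038 = -21049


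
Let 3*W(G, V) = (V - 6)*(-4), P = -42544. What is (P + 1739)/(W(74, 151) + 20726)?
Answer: -122415/61598 ≈ -1.9873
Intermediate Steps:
W(G, V) = 8 - 4*V/3 (W(G, V) = ((V - 6)*(-4))/3 = ((-6 + V)*(-4))/3 = (24 - 4*V)/3 = 8 - 4*V/3)
(P + 1739)/(W(74, 151) + 20726) = (-42544 + 1739)/((8 - 4/3*151) + 20726) = -40805/((8 - 604/3) + 20726) = -40805/(-580/3 + 20726) = -40805/61598/3 = -40805*3/61598 = -122415/61598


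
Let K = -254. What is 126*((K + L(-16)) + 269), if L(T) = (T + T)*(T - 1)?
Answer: 70434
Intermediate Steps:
L(T) = 2*T*(-1 + T) (L(T) = (2*T)*(-1 + T) = 2*T*(-1 + T))
126*((K + L(-16)) + 269) = 126*((-254 + 2*(-16)*(-1 - 16)) + 269) = 126*((-254 + 2*(-16)*(-17)) + 269) = 126*((-254 + 544) + 269) = 126*(290 + 269) = 126*559 = 70434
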